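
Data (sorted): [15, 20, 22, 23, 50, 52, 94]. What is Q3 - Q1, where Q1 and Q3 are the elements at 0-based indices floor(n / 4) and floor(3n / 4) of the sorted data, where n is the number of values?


The data has n = 7 elements.
Q1 index = floor(7 / 4) = floor(1.75) = 1; Q3 index = floor(3 * 7 / 4) = floor(5.25) = 5
Q1 = element at index 1 = 20
Q3 = element at index 5 = 52
IQR = 52 - 20 = 32
Final answer: 32


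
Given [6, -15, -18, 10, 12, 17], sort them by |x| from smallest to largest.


Compute absolute values:
  |6| = 6
  |-15| = 15
  |-18| = 18
  |10| = 10
  |12| = 12
  |17| = 17
Absolute values in increasing order: 6 < 10 < 12 < 15 < 17 < 18
Listing the original numbers in that order gives the answer.
Final answer: [6, 10, 12, -15, 17, -18]


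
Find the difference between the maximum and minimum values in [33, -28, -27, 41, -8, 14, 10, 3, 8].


Maximum value: 41
Minimum value: -28
Range = 41 - (-28) = 69
Final answer: 69


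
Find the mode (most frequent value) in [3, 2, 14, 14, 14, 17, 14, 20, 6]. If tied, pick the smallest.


Count the frequency of each value:
  2 appears 1 time(s)
  3 appears 1 time(s)
  6 appears 1 time(s)
  14 appears 4 time(s)
  17 appears 1 time(s)
  20 appears 1 time(s)
Maximum frequency is 4.
Only 14 reaches that frequency, so it is the mode.
Final answer: 14


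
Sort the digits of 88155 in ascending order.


The number 88155 has digits: 8, 8, 1, 5, 5
Sorted: 1, 5, 5, 8, 8
Joining the sorted digits gives the result.
Final answer: 15588


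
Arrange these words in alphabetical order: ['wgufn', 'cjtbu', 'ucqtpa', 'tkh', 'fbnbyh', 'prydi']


Compare strings character by character (the first differing letter decides):
  'cjtbu' < 'fbnbyh' since 'c' < 'f' at position 1
  'fbnbyh' < 'prydi' since 'f' < 'p' at position 1
  'prydi' < 'tkh' since 'p' < 't' at position 1
  'tkh' < 'ucqtpa' since 't' < 'u' at position 1
  'ucqtpa' < 'wgufn' since 'u' < 'w' at position 1
Chaining these comparisons gives the alphabetical order.
Final answer: ['cjtbu', 'fbnbyh', 'prydi', 'tkh', 'ucqtpa', 'wgufn']


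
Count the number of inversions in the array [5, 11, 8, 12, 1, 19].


For each element, count the later elements that are smaller than it:
  5 (index 0): smaller elements after it = [1] -> 1
  11 (index 1): smaller elements after it = [8, 1] -> 2
  8 (index 2): smaller elements after it = [1] -> 1
  12 (index 3): smaller elements after it = [1] -> 1
  1 (index 4): smaller elements after it = [] -> 0
Total inversions = 1 + 2 + 1 + 1 + 0 = 5
Final answer: 5


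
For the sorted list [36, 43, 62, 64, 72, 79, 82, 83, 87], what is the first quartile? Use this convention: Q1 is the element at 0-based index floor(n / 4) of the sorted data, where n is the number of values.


The list has n = 9 elements.
Q1 index = floor(9 / 4) = floor(2.25) = 2
Counting from index 0 in the sorted data, the element at index 2 is 62.
Final answer: 62


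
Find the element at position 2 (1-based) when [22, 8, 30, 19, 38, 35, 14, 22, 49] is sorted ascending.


Sort ascending: [8, 14, 19, 22, 22, 30, 35, 38, 49]
The 2nd element (1-indexed) is at index 1.
Value = 14
Final answer: 14


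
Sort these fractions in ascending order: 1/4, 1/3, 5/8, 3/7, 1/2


Convert to decimal for comparison:
  1/4 = 0.25
  1/3 = 0.3333
  5/8 = 0.625
  3/7 = 0.4286
  1/2 = 0.5
Decimals in increasing order: 0.25 < 0.3333 < 0.4286 < 0.5 < 0.625
Writing each back as its fraction gives the sorted order.
Final answer: 1/4, 1/3, 3/7, 1/2, 5/8


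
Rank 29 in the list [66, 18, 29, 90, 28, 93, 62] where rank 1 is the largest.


Sort descending: [93, 90, 66, 62, 29, 28, 18]
Find 29 in the sorted list.
29 is at position 5.
Final answer: 5


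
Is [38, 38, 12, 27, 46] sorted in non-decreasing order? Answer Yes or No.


Check consecutive pairs:
  38 <= 38? True
  38 <= 12? False
  12 <= 27? True
  27 <= 46? True
1 consecutive pair(s) are out of order, so the list is not sorted.
Final answer: No


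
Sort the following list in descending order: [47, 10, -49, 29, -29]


Original list: [47, 10, -49, 29, -29]
Repeatedly take the largest remaining element:
  Remaining [47, 10, -49, 29, -29] -> largest is 47
  Remaining [10, -49, 29, -29] -> largest is 29
  Remaining [10, -49, -29] -> largest is 10
  Remaining [-49, -29] -> largest is -29
  Remaining [-49] -> largest is -49
Collecting the picks in order gives the descending list.
Final answer: [47, 29, 10, -29, -49]


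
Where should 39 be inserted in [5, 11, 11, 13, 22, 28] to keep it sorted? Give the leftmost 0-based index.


List is sorted: [5, 11, 11, 13, 22, 28]
We need the leftmost position where 39 can be inserted, i.e. the first index whose element is >= 39 (or the end of the list if none is).
Binary search with low=0, high=6 (0-based indices):
  low=0, high=6, mid=3: a[3]=13 < 39, so low = 4
  low=4, high=6, mid=5: a[5]=28 < 39, so low = 6
Now low = high = 6, so the insertion index is 6.
Final answer: 6


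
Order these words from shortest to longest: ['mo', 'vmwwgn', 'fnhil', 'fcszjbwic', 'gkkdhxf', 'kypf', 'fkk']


Compute lengths:
  'mo' has length 2
  'vmwwgn' has length 6
  'fnhil' has length 5
  'fcszjbwic' has length 9
  'gkkdhxf' has length 7
  'kypf' has length 4
  'fkk' has length 3
Lengths in increasing order: 2 < 3 < 4 < 5 < 6 < 7 < 9
Listing the words in that order gives the answer.
Final answer: ['mo', 'fkk', 'kypf', 'fnhil', 'vmwwgn', 'gkkdhxf', 'fcszjbwic']


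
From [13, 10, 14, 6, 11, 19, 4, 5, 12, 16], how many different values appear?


List all unique values:
Distinct values: [4, 5, 6, 10, 11, 12, 13, 14, 16, 19]
Count = 10
Final answer: 10


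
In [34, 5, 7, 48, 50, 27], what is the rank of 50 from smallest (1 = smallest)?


Sort ascending: [5, 7, 27, 34, 48, 50]
Find 50 in the sorted list.
50 is at position 6 (1-indexed).
Final answer: 6


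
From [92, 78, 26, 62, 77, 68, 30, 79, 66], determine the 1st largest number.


Sort descending: [92, 79, 78, 77, 68, 66, 62, 30, 26]
The 1st element (1-indexed) is at index 0.
Value = 92
Final answer: 92


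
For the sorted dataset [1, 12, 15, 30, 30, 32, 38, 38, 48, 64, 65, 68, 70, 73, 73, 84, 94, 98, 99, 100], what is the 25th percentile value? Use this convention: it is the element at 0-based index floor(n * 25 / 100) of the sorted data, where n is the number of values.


The dataset has n = 20 elements.
Index = floor(20 * 25 / 100) = floor(500 / 100) = floor(5) = 5
Counting from index 0 in the sorted data, the element at index 5 is 32.
Final answer: 32


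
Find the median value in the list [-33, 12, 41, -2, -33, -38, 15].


First, sort the list: [-38, -33, -33, -2, 12, 15, 41]
The list has 7 elements (odd count).
The middle index is 3 (0-based), and the element there is -2.
Final answer: -2


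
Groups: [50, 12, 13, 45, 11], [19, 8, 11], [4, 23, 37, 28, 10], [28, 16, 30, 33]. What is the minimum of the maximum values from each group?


Find max of each group:
  Group 1: [50, 12, 13, 45, 11] -> max = 50
  Group 2: [19, 8, 11] -> max = 19
  Group 3: [4, 23, 37, 28, 10] -> max = 37
  Group 4: [28, 16, 30, 33] -> max = 33
Maxes: [50, 19, 37, 33]
Minimum of maxes = 19
Final answer: 19


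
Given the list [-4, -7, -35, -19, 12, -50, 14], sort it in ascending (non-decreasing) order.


Original list: [-4, -7, -35, -19, 12, -50, 14]
Repeatedly take the smallest remaining element:
  Remaining [-4, -7, -35, -19, 12, -50, 14] -> smallest is -50
  Remaining [-4, -7, -35, -19, 12, 14] -> smallest is -35
  Remaining [-4, -7, -19, 12, 14] -> smallest is -19
  Remaining [-4, -7, 12, 14] -> smallest is -7
  Remaining [-4, 12, 14] -> smallest is -4
  Remaining [12, 14] -> smallest is 12
  Remaining [14] -> smallest is 14
Collecting the picks in order gives the sorted list.
Final answer: [-50, -35, -19, -7, -4, 12, 14]


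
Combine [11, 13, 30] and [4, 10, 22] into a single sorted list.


List A: [11, 13, 30]
List B: [4, 10, 22]
Repeatedly compare the front elements and take the smaller:
  11 vs 4 -> take 4
  11 vs 10 -> take 10
  11 vs 22 -> take 11
  13 vs 22 -> take 13
  30 vs 22 -> take 22
  B is exhausted; append the rest of A: [30]
Final answer: [4, 10, 11, 13, 22, 30]


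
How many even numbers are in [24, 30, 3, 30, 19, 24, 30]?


Check each element:
  24 is even
  30 is even
  3 is odd
  30 is even
  19 is odd
  24 is even
  30 is even
Evens: [24, 30, 30, 24, 30]
Count of evens = 5
Final answer: 5


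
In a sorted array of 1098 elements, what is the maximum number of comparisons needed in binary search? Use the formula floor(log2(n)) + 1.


Binary search halves the search space each step.
Maximum comparisons = floor(log2(1098)) + 1
log2(1098) = 10.1007
floor(log2(1098)) = 10, so 10 + 1 = 11
Final answer: 11


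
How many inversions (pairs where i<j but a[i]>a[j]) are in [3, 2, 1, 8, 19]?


For each element, count the later elements that are smaller than it:
  3 (index 0): smaller elements after it = [2, 1] -> 2
  2 (index 1): smaller elements after it = [1] -> 1
  1 (index 2): smaller elements after it = [] -> 0
  8 (index 3): smaller elements after it = [] -> 0
Total inversions = 2 + 1 + 0 + 0 = 3
Final answer: 3


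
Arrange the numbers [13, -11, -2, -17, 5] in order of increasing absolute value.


Compute absolute values:
  |13| = 13
  |-11| = 11
  |-2| = 2
  |-17| = 17
  |5| = 5
Absolute values in increasing order: 2 < 5 < 11 < 13 < 17
Listing the original numbers in that order gives the answer.
Final answer: [-2, 5, -11, 13, -17]


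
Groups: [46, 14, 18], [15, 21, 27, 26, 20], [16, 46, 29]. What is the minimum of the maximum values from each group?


Find max of each group:
  Group 1: [46, 14, 18] -> max = 46
  Group 2: [15, 21, 27, 26, 20] -> max = 27
  Group 3: [16, 46, 29] -> max = 46
Maxes: [46, 27, 46]
Minimum of maxes = 27
Final answer: 27


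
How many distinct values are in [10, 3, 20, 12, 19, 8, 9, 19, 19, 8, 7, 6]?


List all unique values:
Distinct values: [3, 6, 7, 8, 9, 10, 12, 19, 20]
Count = 9
Final answer: 9


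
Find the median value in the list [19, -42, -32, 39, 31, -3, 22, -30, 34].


First, sort the list: [-42, -32, -30, -3, 19, 22, 31, 34, 39]
The list has 9 elements (odd count).
The middle index is 4 (0-based), and the element there is 19.
Final answer: 19


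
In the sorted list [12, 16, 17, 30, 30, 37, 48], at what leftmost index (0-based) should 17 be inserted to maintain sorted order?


List is sorted: [12, 16, 17, 30, 30, 37, 48]
We need the leftmost position where 17 can be inserted, i.e. the first index whose element is >= 17 (or the end of the list if none is).
Binary search with low=0, high=7 (0-based indices):
  low=0, high=7, mid=3: a[3]=30 >= 17, so high = 3
  low=0, high=3, mid=1: a[1]=16 < 17, so low = 2
  low=2, high=3, mid=2: a[2]=17 >= 17, so high = 2
Now low = high = 2, so the insertion index is 2.
Final answer: 2


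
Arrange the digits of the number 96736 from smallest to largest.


The number 96736 has digits: 9, 6, 7, 3, 6
Sorted: 3, 6, 6, 7, 9
Joining the sorted digits gives the result.
Final answer: 36679


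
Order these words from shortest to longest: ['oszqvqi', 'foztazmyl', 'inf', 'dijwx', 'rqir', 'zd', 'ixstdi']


Compute lengths:
  'oszqvqi' has length 7
  'foztazmyl' has length 9
  'inf' has length 3
  'dijwx' has length 5
  'rqir' has length 4
  'zd' has length 2
  'ixstdi' has length 6
Lengths in increasing order: 2 < 3 < 4 < 5 < 6 < 7 < 9
Listing the words in that order gives the answer.
Final answer: ['zd', 'inf', 'rqir', 'dijwx', 'ixstdi', 'oszqvqi', 'foztazmyl']


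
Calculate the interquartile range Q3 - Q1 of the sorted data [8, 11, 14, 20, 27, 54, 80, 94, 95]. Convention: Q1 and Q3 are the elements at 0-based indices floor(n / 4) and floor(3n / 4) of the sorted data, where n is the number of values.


The data has n = 9 elements.
Q1 index = floor(9 / 4) = floor(2.25) = 2; Q3 index = floor(3 * 9 / 4) = floor(6.75) = 6
Q1 = element at index 2 = 14
Q3 = element at index 6 = 80
IQR = 80 - 14 = 66
Final answer: 66


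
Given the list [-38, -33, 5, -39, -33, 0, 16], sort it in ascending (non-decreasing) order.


Original list: [-38, -33, 5, -39, -33, 0, 16]
Repeatedly take the smallest remaining element:
  Remaining [-38, -33, 5, -39, -33, 0, 16] -> smallest is -39
  Remaining [-38, -33, 5, -33, 0, 16] -> smallest is -38
  Remaining [-33, 5, -33, 0, 16] -> smallest is -33
  Remaining [5, -33, 0, 16] -> smallest is -33
  Remaining [5, 0, 16] -> smallest is 0
  Remaining [5, 16] -> smallest is 5
  Remaining [16] -> smallest is 16
Collecting the picks in order gives the sorted list.
Final answer: [-39, -38, -33, -33, 0, 5, 16]


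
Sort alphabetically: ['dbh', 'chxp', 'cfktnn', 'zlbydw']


Compare strings character by character (the first differing letter decides):
  'cfktnn' < 'chxp' since 'f' < 'h' at position 2
  'chxp' < 'dbh' since 'c' < 'd' at position 1
  'dbh' < 'zlbydw' since 'd' < 'z' at position 1
Chaining these comparisons gives the alphabetical order.
Final answer: ['cfktnn', 'chxp', 'dbh', 'zlbydw']


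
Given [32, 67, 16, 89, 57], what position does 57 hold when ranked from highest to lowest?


Sort descending: [89, 67, 57, 32, 16]
Find 57 in the sorted list.
57 is at position 3.
Final answer: 3


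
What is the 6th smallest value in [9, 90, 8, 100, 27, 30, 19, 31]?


Sort ascending: [8, 9, 19, 27, 30, 31, 90, 100]
The 6th element (1-indexed) is at index 5.
Value = 31
Final answer: 31


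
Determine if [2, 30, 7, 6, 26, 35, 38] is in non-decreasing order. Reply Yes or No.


Check consecutive pairs:
  2 <= 30? True
  30 <= 7? False
  7 <= 6? False
  6 <= 26? True
  26 <= 35? True
  35 <= 38? True
2 consecutive pair(s) are out of order, so the list is not sorted.
Final answer: No


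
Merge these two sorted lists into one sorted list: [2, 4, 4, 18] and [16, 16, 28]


List A: [2, 4, 4, 18]
List B: [16, 16, 28]
Repeatedly compare the front elements and take the smaller:
  2 vs 16 -> take 2
  4 vs 16 -> take 4
  4 vs 16 -> take 4
  18 vs 16 -> take 16
  18 vs 16 -> take 16
  18 vs 28 -> take 18
  A is exhausted; append the rest of B: [28]
Final answer: [2, 4, 4, 16, 16, 18, 28]


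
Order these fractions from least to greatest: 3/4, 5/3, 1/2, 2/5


Convert to decimal for comparison:
  3/4 = 0.75
  5/3 = 1.6667
  1/2 = 0.5
  2/5 = 0.4
Decimals in increasing order: 0.4 < 0.5 < 0.75 < 1.6667
Writing each back as its fraction gives the sorted order.
Final answer: 2/5, 1/2, 3/4, 5/3


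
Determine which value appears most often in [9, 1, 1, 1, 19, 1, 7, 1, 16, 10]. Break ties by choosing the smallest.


Count the frequency of each value:
  1 appears 5 time(s)
  7 appears 1 time(s)
  9 appears 1 time(s)
  10 appears 1 time(s)
  16 appears 1 time(s)
  19 appears 1 time(s)
Maximum frequency is 5.
Only 1 reaches that frequency, so it is the mode.
Final answer: 1


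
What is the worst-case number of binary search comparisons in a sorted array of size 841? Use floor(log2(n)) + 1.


Binary search halves the search space each step.
Maximum comparisons = floor(log2(841)) + 1
log2(841) = 9.716
floor(log2(841)) = 9, so 9 + 1 = 10
Final answer: 10


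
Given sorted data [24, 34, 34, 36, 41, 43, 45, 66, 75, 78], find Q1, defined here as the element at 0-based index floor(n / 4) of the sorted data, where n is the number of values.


The list has n = 10 elements.
Q1 index = floor(10 / 4) = floor(2.5) = 2
Counting from index 0 in the sorted data, the element at index 2 is 34.
Final answer: 34


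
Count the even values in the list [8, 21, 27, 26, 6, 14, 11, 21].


Check each element:
  8 is even
  21 is odd
  27 is odd
  26 is even
  6 is even
  14 is even
  11 is odd
  21 is odd
Evens: [8, 26, 6, 14]
Count of evens = 4
Final answer: 4


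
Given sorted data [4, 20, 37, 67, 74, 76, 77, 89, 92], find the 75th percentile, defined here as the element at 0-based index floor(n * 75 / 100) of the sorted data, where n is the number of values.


The dataset has n = 9 elements.
Index = floor(9 * 75 / 100) = floor(675 / 100) = floor(6.75) = 6
Counting from index 0 in the sorted data, the element at index 6 is 77.
Final answer: 77


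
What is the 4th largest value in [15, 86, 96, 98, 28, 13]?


Sort descending: [98, 96, 86, 28, 15, 13]
The 4th element (1-indexed) is at index 3.
Value = 28
Final answer: 28


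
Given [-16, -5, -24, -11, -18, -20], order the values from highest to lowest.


Original list: [-16, -5, -24, -11, -18, -20]
Repeatedly take the largest remaining element:
  Remaining [-16, -5, -24, -11, -18, -20] -> largest is -5
  Remaining [-16, -24, -11, -18, -20] -> largest is -11
  Remaining [-16, -24, -18, -20] -> largest is -16
  Remaining [-24, -18, -20] -> largest is -18
  Remaining [-24, -20] -> largest is -20
  Remaining [-24] -> largest is -24
Collecting the picks in order gives the descending list.
Final answer: [-5, -11, -16, -18, -20, -24]


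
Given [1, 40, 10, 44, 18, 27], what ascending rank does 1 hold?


Sort ascending: [1, 10, 18, 27, 40, 44]
Find 1 in the sorted list.
1 is at position 1 (1-indexed).
Final answer: 1


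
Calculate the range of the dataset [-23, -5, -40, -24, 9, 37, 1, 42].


Maximum value: 42
Minimum value: -40
Range = 42 - (-40) = 82
Final answer: 82


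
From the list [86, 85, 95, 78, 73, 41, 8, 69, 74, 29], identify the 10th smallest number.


Sort ascending: [8, 29, 41, 69, 73, 74, 78, 85, 86, 95]
The 10th element (1-indexed) is at index 9.
Value = 95
Final answer: 95


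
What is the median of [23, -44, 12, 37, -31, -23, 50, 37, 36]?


First, sort the list: [-44, -31, -23, 12, 23, 36, 37, 37, 50]
The list has 9 elements (odd count).
The middle index is 4 (0-based), and the element there is 23.
Final answer: 23


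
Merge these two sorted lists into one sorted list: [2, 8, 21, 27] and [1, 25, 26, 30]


List A: [2, 8, 21, 27]
List B: [1, 25, 26, 30]
Repeatedly compare the front elements and take the smaller:
  2 vs 1 -> take 1
  2 vs 25 -> take 2
  8 vs 25 -> take 8
  21 vs 25 -> take 21
  27 vs 25 -> take 25
  27 vs 26 -> take 26
  27 vs 30 -> take 27
  A is exhausted; append the rest of B: [30]
Final answer: [1, 2, 8, 21, 25, 26, 27, 30]


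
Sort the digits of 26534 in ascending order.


The number 26534 has digits: 2, 6, 5, 3, 4
Sorted: 2, 3, 4, 5, 6
Joining the sorted digits gives the result.
Final answer: 23456


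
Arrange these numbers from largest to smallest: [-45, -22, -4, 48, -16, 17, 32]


Original list: [-45, -22, -4, 48, -16, 17, 32]
Repeatedly take the largest remaining element:
  Remaining [-45, -22, -4, 48, -16, 17, 32] -> largest is 48
  Remaining [-45, -22, -4, -16, 17, 32] -> largest is 32
  Remaining [-45, -22, -4, -16, 17] -> largest is 17
  Remaining [-45, -22, -4, -16] -> largest is -4
  Remaining [-45, -22, -16] -> largest is -16
  Remaining [-45, -22] -> largest is -22
  Remaining [-45] -> largest is -45
Collecting the picks in order gives the descending list.
Final answer: [48, 32, 17, -4, -16, -22, -45]


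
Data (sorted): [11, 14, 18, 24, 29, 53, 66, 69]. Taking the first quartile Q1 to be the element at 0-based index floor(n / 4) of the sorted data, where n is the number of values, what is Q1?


The list has n = 8 elements.
Q1 index = floor(8 / 4) = floor(2) = 2
Counting from index 0 in the sorted data, the element at index 2 is 18.
Final answer: 18


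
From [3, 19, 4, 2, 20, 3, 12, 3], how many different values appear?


List all unique values:
Distinct values: [2, 3, 4, 12, 19, 20]
Count = 6
Final answer: 6


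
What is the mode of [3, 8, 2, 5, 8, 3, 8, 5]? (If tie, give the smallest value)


Count the frequency of each value:
  2 appears 1 time(s)
  3 appears 2 time(s)
  5 appears 2 time(s)
  8 appears 3 time(s)
Maximum frequency is 3.
Only 8 reaches that frequency, so it is the mode.
Final answer: 8


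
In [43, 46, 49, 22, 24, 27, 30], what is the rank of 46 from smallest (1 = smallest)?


Sort ascending: [22, 24, 27, 30, 43, 46, 49]
Find 46 in the sorted list.
46 is at position 6 (1-indexed).
Final answer: 6


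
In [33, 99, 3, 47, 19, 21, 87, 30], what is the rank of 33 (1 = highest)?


Sort descending: [99, 87, 47, 33, 30, 21, 19, 3]
Find 33 in the sorted list.
33 is at position 4.
Final answer: 4


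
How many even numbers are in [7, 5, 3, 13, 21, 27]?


Check each element:
  7 is odd
  5 is odd
  3 is odd
  13 is odd
  21 is odd
  27 is odd
Evens: []
Count of evens = 0
Final answer: 0


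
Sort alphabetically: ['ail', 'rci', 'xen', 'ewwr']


Compare strings character by character (the first differing letter decides):
  'ail' < 'ewwr' since 'a' < 'e' at position 1
  'ewwr' < 'rci' since 'e' < 'r' at position 1
  'rci' < 'xen' since 'r' < 'x' at position 1
Chaining these comparisons gives the alphabetical order.
Final answer: ['ail', 'ewwr', 'rci', 'xen']


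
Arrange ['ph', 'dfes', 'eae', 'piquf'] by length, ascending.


Compute lengths:
  'ph' has length 2
  'dfes' has length 4
  'eae' has length 3
  'piquf' has length 5
Lengths in increasing order: 2 < 3 < 4 < 5
Listing the words in that order gives the answer.
Final answer: ['ph', 'eae', 'dfes', 'piquf']


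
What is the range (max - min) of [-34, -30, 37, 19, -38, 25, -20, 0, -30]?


Maximum value: 37
Minimum value: -38
Range = 37 - (-38) = 75
Final answer: 75


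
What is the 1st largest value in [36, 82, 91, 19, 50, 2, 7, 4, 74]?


Sort descending: [91, 82, 74, 50, 36, 19, 7, 4, 2]
The 1st element (1-indexed) is at index 0.
Value = 91
Final answer: 91


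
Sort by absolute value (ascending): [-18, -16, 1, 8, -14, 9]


Compute absolute values:
  |-18| = 18
  |-16| = 16
  |1| = 1
  |8| = 8
  |-14| = 14
  |9| = 9
Absolute values in increasing order: 1 < 8 < 9 < 14 < 16 < 18
Listing the original numbers in that order gives the answer.
Final answer: [1, 8, 9, -14, -16, -18]


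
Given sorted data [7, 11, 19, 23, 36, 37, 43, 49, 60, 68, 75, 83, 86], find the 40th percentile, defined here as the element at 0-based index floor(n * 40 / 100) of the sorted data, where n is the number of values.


The dataset has n = 13 elements.
Index = floor(13 * 40 / 100) = floor(520 / 100) = floor(5.2) = 5
Counting from index 0 in the sorted data, the element at index 5 is 37.
Final answer: 37


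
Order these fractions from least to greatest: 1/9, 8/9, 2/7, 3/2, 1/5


Convert to decimal for comparison:
  1/9 = 0.1111
  8/9 = 0.8889
  2/7 = 0.2857
  3/2 = 1.5
  1/5 = 0.2
Decimals in increasing order: 0.1111 < 0.2 < 0.2857 < 0.8889 < 1.5
Writing each back as its fraction gives the sorted order.
Final answer: 1/9, 1/5, 2/7, 8/9, 3/2


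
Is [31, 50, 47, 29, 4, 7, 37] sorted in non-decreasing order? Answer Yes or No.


Check consecutive pairs:
  31 <= 50? True
  50 <= 47? False
  47 <= 29? False
  29 <= 4? False
  4 <= 7? True
  7 <= 37? True
3 consecutive pair(s) are out of order, so the list is not sorted.
Final answer: No


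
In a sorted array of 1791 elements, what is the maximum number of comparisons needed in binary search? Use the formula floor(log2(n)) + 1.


Binary search halves the search space each step.
Maximum comparisons = floor(log2(1791)) + 1
log2(1791) = 10.8065
floor(log2(1791)) = 10, so 10 + 1 = 11
Final answer: 11


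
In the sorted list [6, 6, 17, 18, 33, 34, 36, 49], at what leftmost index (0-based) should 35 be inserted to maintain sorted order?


List is sorted: [6, 6, 17, 18, 33, 34, 36, 49]
We need the leftmost position where 35 can be inserted, i.e. the first index whose element is >= 35 (or the end of the list if none is).
Binary search with low=0, high=8 (0-based indices):
  low=0, high=8, mid=4: a[4]=33 < 35, so low = 5
  low=5, high=8, mid=6: a[6]=36 >= 35, so high = 6
  low=5, high=6, mid=5: a[5]=34 < 35, so low = 6
Now low = high = 6, so the insertion index is 6.
Final answer: 6


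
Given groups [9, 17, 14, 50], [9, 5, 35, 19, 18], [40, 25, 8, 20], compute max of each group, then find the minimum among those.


Find max of each group:
  Group 1: [9, 17, 14, 50] -> max = 50
  Group 2: [9, 5, 35, 19, 18] -> max = 35
  Group 3: [40, 25, 8, 20] -> max = 40
Maxes: [50, 35, 40]
Minimum of maxes = 35
Final answer: 35


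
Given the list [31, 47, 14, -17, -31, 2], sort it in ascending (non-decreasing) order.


Original list: [31, 47, 14, -17, -31, 2]
Repeatedly take the smallest remaining element:
  Remaining [31, 47, 14, -17, -31, 2] -> smallest is -31
  Remaining [31, 47, 14, -17, 2] -> smallest is -17
  Remaining [31, 47, 14, 2] -> smallest is 2
  Remaining [31, 47, 14] -> smallest is 14
  Remaining [31, 47] -> smallest is 31
  Remaining [47] -> smallest is 47
Collecting the picks in order gives the sorted list.
Final answer: [-31, -17, 2, 14, 31, 47]


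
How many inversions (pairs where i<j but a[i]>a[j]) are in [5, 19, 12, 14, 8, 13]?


For each element, count the later elements that are smaller than it:
  5 (index 0): smaller elements after it = [] -> 0
  19 (index 1): smaller elements after it = [12, 14, 8, 13] -> 4
  12 (index 2): smaller elements after it = [8] -> 1
  14 (index 3): smaller elements after it = [8, 13] -> 2
  8 (index 4): smaller elements after it = [] -> 0
Total inversions = 0 + 4 + 1 + 2 + 0 = 7
Final answer: 7


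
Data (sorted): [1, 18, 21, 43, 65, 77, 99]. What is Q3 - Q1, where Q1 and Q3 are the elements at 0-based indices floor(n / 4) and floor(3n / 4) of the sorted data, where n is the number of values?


The data has n = 7 elements.
Q1 index = floor(7 / 4) = floor(1.75) = 1; Q3 index = floor(3 * 7 / 4) = floor(5.25) = 5
Q1 = element at index 1 = 18
Q3 = element at index 5 = 77
IQR = 77 - 18 = 59
Final answer: 59


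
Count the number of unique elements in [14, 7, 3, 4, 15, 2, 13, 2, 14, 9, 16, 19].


List all unique values:
Distinct values: [2, 3, 4, 7, 9, 13, 14, 15, 16, 19]
Count = 10
Final answer: 10


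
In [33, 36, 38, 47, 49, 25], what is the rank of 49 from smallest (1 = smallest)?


Sort ascending: [25, 33, 36, 38, 47, 49]
Find 49 in the sorted list.
49 is at position 6 (1-indexed).
Final answer: 6


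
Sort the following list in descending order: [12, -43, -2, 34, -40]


Original list: [12, -43, -2, 34, -40]
Repeatedly take the largest remaining element:
  Remaining [12, -43, -2, 34, -40] -> largest is 34
  Remaining [12, -43, -2, -40] -> largest is 12
  Remaining [-43, -2, -40] -> largest is -2
  Remaining [-43, -40] -> largest is -40
  Remaining [-43] -> largest is -43
Collecting the picks in order gives the descending list.
Final answer: [34, 12, -2, -40, -43]


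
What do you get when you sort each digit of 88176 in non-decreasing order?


The number 88176 has digits: 8, 8, 1, 7, 6
Sorted: 1, 6, 7, 8, 8
Joining the sorted digits gives the result.
Final answer: 16788


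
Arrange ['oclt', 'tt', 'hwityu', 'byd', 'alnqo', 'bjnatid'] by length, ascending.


Compute lengths:
  'oclt' has length 4
  'tt' has length 2
  'hwityu' has length 6
  'byd' has length 3
  'alnqo' has length 5
  'bjnatid' has length 7
Lengths in increasing order: 2 < 3 < 4 < 5 < 6 < 7
Listing the words in that order gives the answer.
Final answer: ['tt', 'byd', 'oclt', 'alnqo', 'hwityu', 'bjnatid']


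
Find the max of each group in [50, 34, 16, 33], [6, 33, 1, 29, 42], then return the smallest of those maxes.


Find max of each group:
  Group 1: [50, 34, 16, 33] -> max = 50
  Group 2: [6, 33, 1, 29, 42] -> max = 42
Maxes: [50, 42]
Minimum of maxes = 42
Final answer: 42


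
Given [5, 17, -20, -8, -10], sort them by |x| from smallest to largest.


Compute absolute values:
  |5| = 5
  |17| = 17
  |-20| = 20
  |-8| = 8
  |-10| = 10
Absolute values in increasing order: 5 < 8 < 10 < 17 < 20
Listing the original numbers in that order gives the answer.
Final answer: [5, -8, -10, 17, -20]


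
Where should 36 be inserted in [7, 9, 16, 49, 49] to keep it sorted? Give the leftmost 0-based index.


List is sorted: [7, 9, 16, 49, 49]
We need the leftmost position where 36 can be inserted, i.e. the first index whose element is >= 36 (or the end of the list if none is).
Binary search with low=0, high=5 (0-based indices):
  low=0, high=5, mid=2: a[2]=16 < 36, so low = 3
  low=3, high=5, mid=4: a[4]=49 >= 36, so high = 4
  low=3, high=4, mid=3: a[3]=49 >= 36, so high = 3
Now low = high = 3, so the insertion index is 3.
Final answer: 3


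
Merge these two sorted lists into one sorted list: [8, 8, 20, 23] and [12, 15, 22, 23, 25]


List A: [8, 8, 20, 23]
List B: [12, 15, 22, 23, 25]
Repeatedly compare the front elements and take the smaller:
  8 vs 12 -> take 8
  8 vs 12 -> take 8
  20 vs 12 -> take 12
  20 vs 15 -> take 15
  20 vs 22 -> take 20
  23 vs 22 -> take 22
  23 vs 23 -> take 23
  A is exhausted; append the rest of B: [23, 25]
Final answer: [8, 8, 12, 15, 20, 22, 23, 23, 25]


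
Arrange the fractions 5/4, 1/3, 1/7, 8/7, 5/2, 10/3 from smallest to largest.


Convert to decimal for comparison:
  5/4 = 1.25
  1/3 = 0.3333
  1/7 = 0.1429
  8/7 = 1.1429
  5/2 = 2.5
  10/3 = 3.3333
Decimals in increasing order: 0.1429 < 0.3333 < 1.1429 < 1.25 < 2.5 < 3.3333
Writing each back as its fraction gives the sorted order.
Final answer: 1/7, 1/3, 8/7, 5/4, 5/2, 10/3


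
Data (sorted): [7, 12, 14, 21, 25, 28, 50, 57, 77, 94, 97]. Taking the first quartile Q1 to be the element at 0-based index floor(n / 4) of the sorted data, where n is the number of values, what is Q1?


The list has n = 11 elements.
Q1 index = floor(11 / 4) = floor(2.75) = 2
Counting from index 0 in the sorted data, the element at index 2 is 14.
Final answer: 14


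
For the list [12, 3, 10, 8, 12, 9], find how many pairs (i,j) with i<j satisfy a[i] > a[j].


For each element, count the later elements that are smaller than it:
  12 (index 0): smaller elements after it = [3, 10, 8, 9] -> 4
  3 (index 1): smaller elements after it = [] -> 0
  10 (index 2): smaller elements after it = [8, 9] -> 2
  8 (index 3): smaller elements after it = [] -> 0
  12 (index 4): smaller elements after it = [9] -> 1
Total inversions = 4 + 0 + 2 + 0 + 1 = 7
Final answer: 7


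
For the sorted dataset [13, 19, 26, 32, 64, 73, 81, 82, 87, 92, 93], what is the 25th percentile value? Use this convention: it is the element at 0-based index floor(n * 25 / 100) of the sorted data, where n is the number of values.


The dataset has n = 11 elements.
Index = floor(11 * 25 / 100) = floor(275 / 100) = floor(2.75) = 2
Counting from index 0 in the sorted data, the element at index 2 is 26.
Final answer: 26


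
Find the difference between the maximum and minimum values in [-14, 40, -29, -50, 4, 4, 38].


Maximum value: 40
Minimum value: -50
Range = 40 - (-50) = 90
Final answer: 90


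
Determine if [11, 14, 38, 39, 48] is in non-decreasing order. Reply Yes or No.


Check consecutive pairs:
  11 <= 14? True
  14 <= 38? True
  38 <= 39? True
  39 <= 48? True
Every consecutive pair is in order, so the list is non-decreasing.
Final answer: Yes


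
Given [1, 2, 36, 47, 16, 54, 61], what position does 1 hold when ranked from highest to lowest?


Sort descending: [61, 54, 47, 36, 16, 2, 1]
Find 1 in the sorted list.
1 is at position 7.
Final answer: 7


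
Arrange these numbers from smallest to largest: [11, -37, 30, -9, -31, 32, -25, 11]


Original list: [11, -37, 30, -9, -31, 32, -25, 11]
Repeatedly take the smallest remaining element:
  Remaining [11, -37, 30, -9, -31, 32, -25, 11] -> smallest is -37
  Remaining [11, 30, -9, -31, 32, -25, 11] -> smallest is -31
  Remaining [11, 30, -9, 32, -25, 11] -> smallest is -25
  Remaining [11, 30, -9, 32, 11] -> smallest is -9
  Remaining [11, 30, 32, 11] -> smallest is 11
  Remaining [30, 32, 11] -> smallest is 11
  Remaining [30, 32] -> smallest is 30
  Remaining [32] -> smallest is 32
Collecting the picks in order gives the sorted list.
Final answer: [-37, -31, -25, -9, 11, 11, 30, 32]


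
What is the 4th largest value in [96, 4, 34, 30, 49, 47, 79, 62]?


Sort descending: [96, 79, 62, 49, 47, 34, 30, 4]
The 4th element (1-indexed) is at index 3.
Value = 49
Final answer: 49


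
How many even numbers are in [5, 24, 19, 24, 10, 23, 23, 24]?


Check each element:
  5 is odd
  24 is even
  19 is odd
  24 is even
  10 is even
  23 is odd
  23 is odd
  24 is even
Evens: [24, 24, 10, 24]
Count of evens = 4
Final answer: 4


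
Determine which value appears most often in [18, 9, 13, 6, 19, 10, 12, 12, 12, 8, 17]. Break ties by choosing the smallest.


Count the frequency of each value:
  6 appears 1 time(s)
  8 appears 1 time(s)
  9 appears 1 time(s)
  10 appears 1 time(s)
  12 appears 3 time(s)
  13 appears 1 time(s)
  17 appears 1 time(s)
  18 appears 1 time(s)
  19 appears 1 time(s)
Maximum frequency is 3.
Only 12 reaches that frequency, so it is the mode.
Final answer: 12


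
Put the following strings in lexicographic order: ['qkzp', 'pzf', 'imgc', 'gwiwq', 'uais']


Compare strings character by character (the first differing letter decides):
  'gwiwq' < 'imgc' since 'g' < 'i' at position 1
  'imgc' < 'pzf' since 'i' < 'p' at position 1
  'pzf' < 'qkzp' since 'p' < 'q' at position 1
  'qkzp' < 'uais' since 'q' < 'u' at position 1
Chaining these comparisons gives the alphabetical order.
Final answer: ['gwiwq', 'imgc', 'pzf', 'qkzp', 'uais']


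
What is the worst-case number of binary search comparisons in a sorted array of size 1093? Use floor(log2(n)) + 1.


Binary search halves the search space each step.
Maximum comparisons = floor(log2(1093)) + 1
log2(1093) = 10.0941
floor(log2(1093)) = 10, so 10 + 1 = 11
Final answer: 11


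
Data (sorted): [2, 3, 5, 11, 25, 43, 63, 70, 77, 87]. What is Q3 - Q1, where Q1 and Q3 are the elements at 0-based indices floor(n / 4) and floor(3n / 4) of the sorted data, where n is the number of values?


The data has n = 10 elements.
Q1 index = floor(10 / 4) = floor(2.5) = 2; Q3 index = floor(3 * 10 / 4) = floor(7.5) = 7
Q1 = element at index 2 = 5
Q3 = element at index 7 = 70
IQR = 70 - 5 = 65
Final answer: 65


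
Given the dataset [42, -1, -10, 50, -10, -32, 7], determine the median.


First, sort the list: [-32, -10, -10, -1, 7, 42, 50]
The list has 7 elements (odd count).
The middle index is 3 (0-based), and the element there is -1.
Final answer: -1


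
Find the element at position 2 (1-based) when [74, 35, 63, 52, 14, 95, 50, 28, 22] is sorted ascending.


Sort ascending: [14, 22, 28, 35, 50, 52, 63, 74, 95]
The 2nd element (1-indexed) is at index 1.
Value = 22
Final answer: 22


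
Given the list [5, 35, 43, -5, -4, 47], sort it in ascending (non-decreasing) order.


Original list: [5, 35, 43, -5, -4, 47]
Repeatedly take the smallest remaining element:
  Remaining [5, 35, 43, -5, -4, 47] -> smallest is -5
  Remaining [5, 35, 43, -4, 47] -> smallest is -4
  Remaining [5, 35, 43, 47] -> smallest is 5
  Remaining [35, 43, 47] -> smallest is 35
  Remaining [43, 47] -> smallest is 43
  Remaining [47] -> smallest is 47
Collecting the picks in order gives the sorted list.
Final answer: [-5, -4, 5, 35, 43, 47]


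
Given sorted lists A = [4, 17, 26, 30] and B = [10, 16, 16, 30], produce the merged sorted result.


List A: [4, 17, 26, 30]
List B: [10, 16, 16, 30]
Repeatedly compare the front elements and take the smaller:
  4 vs 10 -> take 4
  17 vs 10 -> take 10
  17 vs 16 -> take 16
  17 vs 16 -> take 16
  17 vs 30 -> take 17
  26 vs 30 -> take 26
  30 vs 30 -> take 30
  A is exhausted; append the rest of B: [30]
Final answer: [4, 10, 16, 16, 17, 26, 30, 30]


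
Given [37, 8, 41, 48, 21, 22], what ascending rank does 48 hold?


Sort ascending: [8, 21, 22, 37, 41, 48]
Find 48 in the sorted list.
48 is at position 6 (1-indexed).
Final answer: 6


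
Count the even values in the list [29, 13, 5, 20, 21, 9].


Check each element:
  29 is odd
  13 is odd
  5 is odd
  20 is even
  21 is odd
  9 is odd
Evens: [20]
Count of evens = 1
Final answer: 1


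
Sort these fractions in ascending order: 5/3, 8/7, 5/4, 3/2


Convert to decimal for comparison:
  5/3 = 1.6667
  8/7 = 1.1429
  5/4 = 1.25
  3/2 = 1.5
Decimals in increasing order: 1.1429 < 1.25 < 1.5 < 1.6667
Writing each back as its fraction gives the sorted order.
Final answer: 8/7, 5/4, 3/2, 5/3


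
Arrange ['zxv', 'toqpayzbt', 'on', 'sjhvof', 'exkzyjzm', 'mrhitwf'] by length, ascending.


Compute lengths:
  'zxv' has length 3
  'toqpayzbt' has length 9
  'on' has length 2
  'sjhvof' has length 6
  'exkzyjzm' has length 8
  'mrhitwf' has length 7
Lengths in increasing order: 2 < 3 < 6 < 7 < 8 < 9
Listing the words in that order gives the answer.
Final answer: ['on', 'zxv', 'sjhvof', 'mrhitwf', 'exkzyjzm', 'toqpayzbt']


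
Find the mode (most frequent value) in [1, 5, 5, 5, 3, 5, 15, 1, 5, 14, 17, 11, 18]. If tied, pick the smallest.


Count the frequency of each value:
  1 appears 2 time(s)
  3 appears 1 time(s)
  5 appears 5 time(s)
  11 appears 1 time(s)
  14 appears 1 time(s)
  15 appears 1 time(s)
  17 appears 1 time(s)
  18 appears 1 time(s)
Maximum frequency is 5.
Only 5 reaches that frequency, so it is the mode.
Final answer: 5


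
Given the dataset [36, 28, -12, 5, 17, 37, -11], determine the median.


First, sort the list: [-12, -11, 5, 17, 28, 36, 37]
The list has 7 elements (odd count).
The middle index is 3 (0-based), and the element there is 17.
Final answer: 17


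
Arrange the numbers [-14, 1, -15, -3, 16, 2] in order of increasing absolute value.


Compute absolute values:
  |-14| = 14
  |1| = 1
  |-15| = 15
  |-3| = 3
  |16| = 16
  |2| = 2
Absolute values in increasing order: 1 < 2 < 3 < 14 < 15 < 16
Listing the original numbers in that order gives the answer.
Final answer: [1, 2, -3, -14, -15, 16]


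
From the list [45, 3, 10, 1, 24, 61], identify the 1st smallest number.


Sort ascending: [1, 3, 10, 24, 45, 61]
The 1st element (1-indexed) is at index 0.
Value = 1
Final answer: 1


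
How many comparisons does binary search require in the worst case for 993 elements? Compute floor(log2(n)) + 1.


Binary search halves the search space each step.
Maximum comparisons = floor(log2(993)) + 1
log2(993) = 9.9556
floor(log2(993)) = 9, so 9 + 1 = 10
Final answer: 10


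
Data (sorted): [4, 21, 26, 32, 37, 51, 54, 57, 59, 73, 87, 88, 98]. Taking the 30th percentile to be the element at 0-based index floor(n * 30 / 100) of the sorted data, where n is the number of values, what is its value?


The dataset has n = 13 elements.
Index = floor(13 * 30 / 100) = floor(390 / 100) = floor(3.9) = 3
Counting from index 0 in the sorted data, the element at index 3 is 32.
Final answer: 32


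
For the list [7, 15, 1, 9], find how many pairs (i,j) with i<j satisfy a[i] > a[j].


For each element, count the later elements that are smaller than it:
  7 (index 0): smaller elements after it = [1] -> 1
  15 (index 1): smaller elements after it = [1, 9] -> 2
  1 (index 2): smaller elements after it = [] -> 0
Total inversions = 1 + 2 + 0 = 3
Final answer: 3


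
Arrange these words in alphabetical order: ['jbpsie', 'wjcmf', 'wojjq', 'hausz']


Compare strings character by character (the first differing letter decides):
  'hausz' < 'jbpsie' since 'h' < 'j' at position 1
  'jbpsie' < 'wjcmf' since 'j' < 'w' at position 1
  'wjcmf' < 'wojjq' since 'j' < 'o' at position 2
Chaining these comparisons gives the alphabetical order.
Final answer: ['hausz', 'jbpsie', 'wjcmf', 'wojjq']


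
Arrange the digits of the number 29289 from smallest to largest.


The number 29289 has digits: 2, 9, 2, 8, 9
Sorted: 2, 2, 8, 9, 9
Joining the sorted digits gives the result.
Final answer: 22899


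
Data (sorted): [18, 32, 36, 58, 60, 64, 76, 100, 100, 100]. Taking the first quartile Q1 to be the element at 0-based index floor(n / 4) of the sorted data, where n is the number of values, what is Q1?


The list has n = 10 elements.
Q1 index = floor(10 / 4) = floor(2.5) = 2
Counting from index 0 in the sorted data, the element at index 2 is 36.
Final answer: 36


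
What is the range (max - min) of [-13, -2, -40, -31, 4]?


Maximum value: 4
Minimum value: -40
Range = 4 - (-40) = 44
Final answer: 44
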